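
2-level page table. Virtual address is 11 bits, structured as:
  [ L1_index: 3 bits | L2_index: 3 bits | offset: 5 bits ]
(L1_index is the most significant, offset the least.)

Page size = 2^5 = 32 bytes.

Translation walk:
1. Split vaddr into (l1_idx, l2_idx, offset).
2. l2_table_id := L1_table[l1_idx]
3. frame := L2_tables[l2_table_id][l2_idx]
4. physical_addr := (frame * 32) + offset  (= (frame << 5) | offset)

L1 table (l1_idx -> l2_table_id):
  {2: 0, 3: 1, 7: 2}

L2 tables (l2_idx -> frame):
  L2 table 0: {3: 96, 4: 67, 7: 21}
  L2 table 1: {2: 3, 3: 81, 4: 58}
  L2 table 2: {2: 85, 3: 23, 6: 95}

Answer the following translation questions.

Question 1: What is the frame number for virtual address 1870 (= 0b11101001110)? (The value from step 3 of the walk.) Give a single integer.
Answer: 85

Derivation:
vaddr = 1870: l1_idx=7, l2_idx=2
L1[7] = 2; L2[2][2] = 85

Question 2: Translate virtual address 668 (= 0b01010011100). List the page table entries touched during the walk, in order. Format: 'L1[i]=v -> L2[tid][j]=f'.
Answer: L1[2]=0 -> L2[0][4]=67

Derivation:
vaddr = 668 = 0b01010011100
Split: l1_idx=2, l2_idx=4, offset=28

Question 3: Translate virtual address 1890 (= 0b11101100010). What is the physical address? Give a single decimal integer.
vaddr = 1890 = 0b11101100010
Split: l1_idx=7, l2_idx=3, offset=2
L1[7] = 2
L2[2][3] = 23
paddr = 23 * 32 + 2 = 738

Answer: 738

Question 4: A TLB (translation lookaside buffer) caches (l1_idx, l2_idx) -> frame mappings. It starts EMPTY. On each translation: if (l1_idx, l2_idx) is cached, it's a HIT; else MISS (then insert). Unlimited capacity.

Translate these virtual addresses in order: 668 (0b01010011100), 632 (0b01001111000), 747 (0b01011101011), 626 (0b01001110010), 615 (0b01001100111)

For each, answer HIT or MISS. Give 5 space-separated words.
Answer: MISS MISS MISS HIT HIT

Derivation:
vaddr=668: (2,4) not in TLB -> MISS, insert
vaddr=632: (2,3) not in TLB -> MISS, insert
vaddr=747: (2,7) not in TLB -> MISS, insert
vaddr=626: (2,3) in TLB -> HIT
vaddr=615: (2,3) in TLB -> HIT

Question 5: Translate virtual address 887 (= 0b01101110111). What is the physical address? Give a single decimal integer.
Answer: 2615

Derivation:
vaddr = 887 = 0b01101110111
Split: l1_idx=3, l2_idx=3, offset=23
L1[3] = 1
L2[1][3] = 81
paddr = 81 * 32 + 23 = 2615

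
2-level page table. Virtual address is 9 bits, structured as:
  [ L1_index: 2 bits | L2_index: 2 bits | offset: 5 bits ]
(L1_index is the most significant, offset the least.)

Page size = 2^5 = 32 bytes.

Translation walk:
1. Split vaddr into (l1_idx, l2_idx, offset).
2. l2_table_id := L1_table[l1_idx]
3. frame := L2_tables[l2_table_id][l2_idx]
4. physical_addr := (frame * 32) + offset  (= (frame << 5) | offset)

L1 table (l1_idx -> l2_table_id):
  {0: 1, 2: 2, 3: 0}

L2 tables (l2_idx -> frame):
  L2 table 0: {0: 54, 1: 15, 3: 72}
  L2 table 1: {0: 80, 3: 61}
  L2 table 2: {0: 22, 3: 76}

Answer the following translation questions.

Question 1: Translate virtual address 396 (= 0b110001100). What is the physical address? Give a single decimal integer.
vaddr = 396 = 0b110001100
Split: l1_idx=3, l2_idx=0, offset=12
L1[3] = 0
L2[0][0] = 54
paddr = 54 * 32 + 12 = 1740

Answer: 1740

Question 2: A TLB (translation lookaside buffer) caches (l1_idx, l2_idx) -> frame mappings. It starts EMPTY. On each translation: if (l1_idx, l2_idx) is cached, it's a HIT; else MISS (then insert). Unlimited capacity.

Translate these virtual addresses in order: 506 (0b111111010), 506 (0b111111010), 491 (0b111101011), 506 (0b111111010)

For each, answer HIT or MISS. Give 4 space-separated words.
Answer: MISS HIT HIT HIT

Derivation:
vaddr=506: (3,3) not in TLB -> MISS, insert
vaddr=506: (3,3) in TLB -> HIT
vaddr=491: (3,3) in TLB -> HIT
vaddr=506: (3,3) in TLB -> HIT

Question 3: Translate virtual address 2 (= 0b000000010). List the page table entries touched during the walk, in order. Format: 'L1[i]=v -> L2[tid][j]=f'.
vaddr = 2 = 0b000000010
Split: l1_idx=0, l2_idx=0, offset=2

Answer: L1[0]=1 -> L2[1][0]=80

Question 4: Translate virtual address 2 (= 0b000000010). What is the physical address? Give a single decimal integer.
vaddr = 2 = 0b000000010
Split: l1_idx=0, l2_idx=0, offset=2
L1[0] = 1
L2[1][0] = 80
paddr = 80 * 32 + 2 = 2562

Answer: 2562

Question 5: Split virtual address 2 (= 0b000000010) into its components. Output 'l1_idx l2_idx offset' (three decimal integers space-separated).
vaddr = 2 = 0b000000010
  top 2 bits -> l1_idx = 0
  next 2 bits -> l2_idx = 0
  bottom 5 bits -> offset = 2

Answer: 0 0 2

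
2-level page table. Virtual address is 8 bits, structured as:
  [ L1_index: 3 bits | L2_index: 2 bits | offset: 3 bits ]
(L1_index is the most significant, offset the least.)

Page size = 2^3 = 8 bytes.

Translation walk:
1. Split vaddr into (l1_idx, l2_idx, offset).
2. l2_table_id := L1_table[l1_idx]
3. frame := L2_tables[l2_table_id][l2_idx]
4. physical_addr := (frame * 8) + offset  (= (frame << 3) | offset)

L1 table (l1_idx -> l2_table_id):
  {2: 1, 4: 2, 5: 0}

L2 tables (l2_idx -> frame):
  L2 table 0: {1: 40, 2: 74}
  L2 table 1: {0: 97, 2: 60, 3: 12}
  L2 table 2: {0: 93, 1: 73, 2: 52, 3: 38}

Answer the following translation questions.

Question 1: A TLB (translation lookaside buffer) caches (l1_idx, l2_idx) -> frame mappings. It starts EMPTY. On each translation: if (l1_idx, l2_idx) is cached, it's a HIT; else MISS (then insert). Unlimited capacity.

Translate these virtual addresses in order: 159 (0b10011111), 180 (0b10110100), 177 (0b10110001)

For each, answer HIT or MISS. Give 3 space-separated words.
vaddr=159: (4,3) not in TLB -> MISS, insert
vaddr=180: (5,2) not in TLB -> MISS, insert
vaddr=177: (5,2) in TLB -> HIT

Answer: MISS MISS HIT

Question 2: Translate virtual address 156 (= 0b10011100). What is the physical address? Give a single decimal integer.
Answer: 308

Derivation:
vaddr = 156 = 0b10011100
Split: l1_idx=4, l2_idx=3, offset=4
L1[4] = 2
L2[2][3] = 38
paddr = 38 * 8 + 4 = 308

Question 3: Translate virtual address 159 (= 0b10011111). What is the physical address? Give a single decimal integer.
vaddr = 159 = 0b10011111
Split: l1_idx=4, l2_idx=3, offset=7
L1[4] = 2
L2[2][3] = 38
paddr = 38 * 8 + 7 = 311

Answer: 311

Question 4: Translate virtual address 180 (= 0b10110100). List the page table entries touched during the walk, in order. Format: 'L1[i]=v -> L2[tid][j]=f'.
Answer: L1[5]=0 -> L2[0][2]=74

Derivation:
vaddr = 180 = 0b10110100
Split: l1_idx=5, l2_idx=2, offset=4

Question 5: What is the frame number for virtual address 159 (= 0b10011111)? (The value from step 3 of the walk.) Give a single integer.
vaddr = 159: l1_idx=4, l2_idx=3
L1[4] = 2; L2[2][3] = 38

Answer: 38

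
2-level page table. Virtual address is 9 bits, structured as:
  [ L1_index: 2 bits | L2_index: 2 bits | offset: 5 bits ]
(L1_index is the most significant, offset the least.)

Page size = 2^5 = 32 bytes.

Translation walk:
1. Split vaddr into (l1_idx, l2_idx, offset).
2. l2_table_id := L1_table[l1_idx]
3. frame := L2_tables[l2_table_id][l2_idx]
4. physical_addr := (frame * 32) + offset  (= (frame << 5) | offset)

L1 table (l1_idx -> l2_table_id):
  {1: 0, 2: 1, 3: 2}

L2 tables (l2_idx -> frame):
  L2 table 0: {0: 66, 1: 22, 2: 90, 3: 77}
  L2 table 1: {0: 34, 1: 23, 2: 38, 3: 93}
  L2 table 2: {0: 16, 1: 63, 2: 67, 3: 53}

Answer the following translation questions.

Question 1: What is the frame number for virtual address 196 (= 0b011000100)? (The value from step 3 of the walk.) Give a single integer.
Answer: 90

Derivation:
vaddr = 196: l1_idx=1, l2_idx=2
L1[1] = 0; L2[0][2] = 90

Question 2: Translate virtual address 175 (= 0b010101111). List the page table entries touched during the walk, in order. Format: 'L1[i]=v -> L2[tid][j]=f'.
Answer: L1[1]=0 -> L2[0][1]=22

Derivation:
vaddr = 175 = 0b010101111
Split: l1_idx=1, l2_idx=1, offset=15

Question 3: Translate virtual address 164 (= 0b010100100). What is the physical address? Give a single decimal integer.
vaddr = 164 = 0b010100100
Split: l1_idx=1, l2_idx=1, offset=4
L1[1] = 0
L2[0][1] = 22
paddr = 22 * 32 + 4 = 708

Answer: 708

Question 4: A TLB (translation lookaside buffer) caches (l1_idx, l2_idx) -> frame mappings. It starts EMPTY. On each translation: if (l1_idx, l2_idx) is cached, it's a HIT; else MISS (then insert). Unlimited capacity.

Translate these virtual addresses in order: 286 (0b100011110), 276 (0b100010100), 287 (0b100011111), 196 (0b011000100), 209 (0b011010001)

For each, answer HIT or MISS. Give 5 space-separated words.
vaddr=286: (2,0) not in TLB -> MISS, insert
vaddr=276: (2,0) in TLB -> HIT
vaddr=287: (2,0) in TLB -> HIT
vaddr=196: (1,2) not in TLB -> MISS, insert
vaddr=209: (1,2) in TLB -> HIT

Answer: MISS HIT HIT MISS HIT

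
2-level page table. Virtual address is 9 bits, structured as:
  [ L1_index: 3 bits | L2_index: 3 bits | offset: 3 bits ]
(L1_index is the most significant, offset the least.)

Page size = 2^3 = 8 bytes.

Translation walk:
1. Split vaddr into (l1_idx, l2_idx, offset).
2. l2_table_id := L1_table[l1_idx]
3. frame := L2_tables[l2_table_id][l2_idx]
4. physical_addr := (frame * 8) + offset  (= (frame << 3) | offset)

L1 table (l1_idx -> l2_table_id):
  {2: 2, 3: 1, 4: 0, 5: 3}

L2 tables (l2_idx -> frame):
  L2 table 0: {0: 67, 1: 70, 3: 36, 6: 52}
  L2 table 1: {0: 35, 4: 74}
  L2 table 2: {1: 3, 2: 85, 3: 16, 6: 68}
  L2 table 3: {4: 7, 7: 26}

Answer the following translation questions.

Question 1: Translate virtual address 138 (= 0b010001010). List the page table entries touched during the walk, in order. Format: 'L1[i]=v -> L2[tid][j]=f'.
Answer: L1[2]=2 -> L2[2][1]=3

Derivation:
vaddr = 138 = 0b010001010
Split: l1_idx=2, l2_idx=1, offset=2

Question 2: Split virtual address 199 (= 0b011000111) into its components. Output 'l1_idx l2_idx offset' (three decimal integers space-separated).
vaddr = 199 = 0b011000111
  top 3 bits -> l1_idx = 3
  next 3 bits -> l2_idx = 0
  bottom 3 bits -> offset = 7

Answer: 3 0 7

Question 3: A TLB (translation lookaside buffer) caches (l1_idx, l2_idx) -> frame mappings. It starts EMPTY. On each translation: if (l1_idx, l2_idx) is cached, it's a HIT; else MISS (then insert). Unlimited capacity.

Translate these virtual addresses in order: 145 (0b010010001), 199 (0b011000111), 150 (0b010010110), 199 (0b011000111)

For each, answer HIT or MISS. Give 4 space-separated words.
Answer: MISS MISS HIT HIT

Derivation:
vaddr=145: (2,2) not in TLB -> MISS, insert
vaddr=199: (3,0) not in TLB -> MISS, insert
vaddr=150: (2,2) in TLB -> HIT
vaddr=199: (3,0) in TLB -> HIT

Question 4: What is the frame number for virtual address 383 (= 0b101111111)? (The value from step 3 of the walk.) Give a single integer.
vaddr = 383: l1_idx=5, l2_idx=7
L1[5] = 3; L2[3][7] = 26

Answer: 26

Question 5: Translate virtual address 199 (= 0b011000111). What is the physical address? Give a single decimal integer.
vaddr = 199 = 0b011000111
Split: l1_idx=3, l2_idx=0, offset=7
L1[3] = 1
L2[1][0] = 35
paddr = 35 * 8 + 7 = 287

Answer: 287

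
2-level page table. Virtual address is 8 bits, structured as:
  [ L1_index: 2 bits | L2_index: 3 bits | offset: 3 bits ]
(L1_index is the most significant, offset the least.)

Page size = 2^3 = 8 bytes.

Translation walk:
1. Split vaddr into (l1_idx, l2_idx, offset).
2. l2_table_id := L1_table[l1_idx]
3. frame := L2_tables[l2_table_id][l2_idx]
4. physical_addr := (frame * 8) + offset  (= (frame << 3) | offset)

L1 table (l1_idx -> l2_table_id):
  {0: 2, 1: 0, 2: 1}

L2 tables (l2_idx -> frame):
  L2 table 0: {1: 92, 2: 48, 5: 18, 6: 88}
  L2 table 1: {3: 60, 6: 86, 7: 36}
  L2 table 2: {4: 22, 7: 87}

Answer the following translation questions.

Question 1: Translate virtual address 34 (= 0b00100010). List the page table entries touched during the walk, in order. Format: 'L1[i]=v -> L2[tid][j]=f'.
vaddr = 34 = 0b00100010
Split: l1_idx=0, l2_idx=4, offset=2

Answer: L1[0]=2 -> L2[2][4]=22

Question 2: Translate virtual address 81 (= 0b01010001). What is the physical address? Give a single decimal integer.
Answer: 385

Derivation:
vaddr = 81 = 0b01010001
Split: l1_idx=1, l2_idx=2, offset=1
L1[1] = 0
L2[0][2] = 48
paddr = 48 * 8 + 1 = 385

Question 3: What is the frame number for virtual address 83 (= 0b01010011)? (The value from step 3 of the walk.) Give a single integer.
vaddr = 83: l1_idx=1, l2_idx=2
L1[1] = 0; L2[0][2] = 48

Answer: 48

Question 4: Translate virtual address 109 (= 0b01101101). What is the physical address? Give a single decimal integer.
vaddr = 109 = 0b01101101
Split: l1_idx=1, l2_idx=5, offset=5
L1[1] = 0
L2[0][5] = 18
paddr = 18 * 8 + 5 = 149

Answer: 149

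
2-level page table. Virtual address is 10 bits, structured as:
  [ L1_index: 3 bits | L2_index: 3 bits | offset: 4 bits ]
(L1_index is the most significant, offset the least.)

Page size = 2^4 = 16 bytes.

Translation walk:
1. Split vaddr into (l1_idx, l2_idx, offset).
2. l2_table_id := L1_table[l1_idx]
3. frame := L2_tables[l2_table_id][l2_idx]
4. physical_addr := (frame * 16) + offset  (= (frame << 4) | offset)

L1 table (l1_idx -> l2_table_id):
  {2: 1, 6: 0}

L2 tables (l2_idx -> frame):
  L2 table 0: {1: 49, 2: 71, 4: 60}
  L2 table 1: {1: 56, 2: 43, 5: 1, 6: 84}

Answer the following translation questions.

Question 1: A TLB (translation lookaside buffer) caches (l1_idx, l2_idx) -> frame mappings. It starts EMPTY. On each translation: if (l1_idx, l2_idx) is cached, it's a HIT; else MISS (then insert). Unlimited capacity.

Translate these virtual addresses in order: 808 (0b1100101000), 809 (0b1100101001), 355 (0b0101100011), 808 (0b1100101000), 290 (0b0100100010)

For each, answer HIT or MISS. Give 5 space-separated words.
Answer: MISS HIT MISS HIT MISS

Derivation:
vaddr=808: (6,2) not in TLB -> MISS, insert
vaddr=809: (6,2) in TLB -> HIT
vaddr=355: (2,6) not in TLB -> MISS, insert
vaddr=808: (6,2) in TLB -> HIT
vaddr=290: (2,2) not in TLB -> MISS, insert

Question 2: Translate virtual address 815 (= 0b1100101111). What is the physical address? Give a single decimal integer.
vaddr = 815 = 0b1100101111
Split: l1_idx=6, l2_idx=2, offset=15
L1[6] = 0
L2[0][2] = 71
paddr = 71 * 16 + 15 = 1151

Answer: 1151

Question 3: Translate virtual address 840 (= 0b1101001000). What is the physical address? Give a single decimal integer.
vaddr = 840 = 0b1101001000
Split: l1_idx=6, l2_idx=4, offset=8
L1[6] = 0
L2[0][4] = 60
paddr = 60 * 16 + 8 = 968

Answer: 968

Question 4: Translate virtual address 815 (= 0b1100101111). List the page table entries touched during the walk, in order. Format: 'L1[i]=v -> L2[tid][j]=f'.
vaddr = 815 = 0b1100101111
Split: l1_idx=6, l2_idx=2, offset=15

Answer: L1[6]=0 -> L2[0][2]=71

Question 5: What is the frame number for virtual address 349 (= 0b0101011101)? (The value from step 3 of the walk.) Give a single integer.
Answer: 1

Derivation:
vaddr = 349: l1_idx=2, l2_idx=5
L1[2] = 1; L2[1][5] = 1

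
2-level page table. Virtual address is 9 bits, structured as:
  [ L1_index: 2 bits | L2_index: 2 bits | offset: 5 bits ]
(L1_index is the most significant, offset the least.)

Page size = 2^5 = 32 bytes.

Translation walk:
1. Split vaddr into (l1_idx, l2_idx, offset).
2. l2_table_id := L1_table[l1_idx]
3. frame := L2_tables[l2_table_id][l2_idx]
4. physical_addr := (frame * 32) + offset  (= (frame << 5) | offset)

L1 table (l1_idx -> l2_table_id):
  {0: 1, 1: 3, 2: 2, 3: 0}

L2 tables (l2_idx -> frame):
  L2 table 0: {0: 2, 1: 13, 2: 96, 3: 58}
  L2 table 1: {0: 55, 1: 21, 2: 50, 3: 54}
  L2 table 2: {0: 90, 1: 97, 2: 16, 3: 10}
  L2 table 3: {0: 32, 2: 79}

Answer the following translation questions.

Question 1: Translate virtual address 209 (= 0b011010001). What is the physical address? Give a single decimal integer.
Answer: 2545

Derivation:
vaddr = 209 = 0b011010001
Split: l1_idx=1, l2_idx=2, offset=17
L1[1] = 3
L2[3][2] = 79
paddr = 79 * 32 + 17 = 2545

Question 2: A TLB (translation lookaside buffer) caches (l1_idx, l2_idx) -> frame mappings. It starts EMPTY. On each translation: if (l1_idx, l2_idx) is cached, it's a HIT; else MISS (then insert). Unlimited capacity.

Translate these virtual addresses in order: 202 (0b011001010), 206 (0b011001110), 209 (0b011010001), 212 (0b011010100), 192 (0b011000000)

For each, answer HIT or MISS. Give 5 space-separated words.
vaddr=202: (1,2) not in TLB -> MISS, insert
vaddr=206: (1,2) in TLB -> HIT
vaddr=209: (1,2) in TLB -> HIT
vaddr=212: (1,2) in TLB -> HIT
vaddr=192: (1,2) in TLB -> HIT

Answer: MISS HIT HIT HIT HIT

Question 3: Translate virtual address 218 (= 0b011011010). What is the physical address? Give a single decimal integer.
Answer: 2554

Derivation:
vaddr = 218 = 0b011011010
Split: l1_idx=1, l2_idx=2, offset=26
L1[1] = 3
L2[3][2] = 79
paddr = 79 * 32 + 26 = 2554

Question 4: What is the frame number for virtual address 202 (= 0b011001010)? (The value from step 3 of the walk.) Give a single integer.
vaddr = 202: l1_idx=1, l2_idx=2
L1[1] = 3; L2[3][2] = 79

Answer: 79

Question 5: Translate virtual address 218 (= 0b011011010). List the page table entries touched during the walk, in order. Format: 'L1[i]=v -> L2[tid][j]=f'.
Answer: L1[1]=3 -> L2[3][2]=79

Derivation:
vaddr = 218 = 0b011011010
Split: l1_idx=1, l2_idx=2, offset=26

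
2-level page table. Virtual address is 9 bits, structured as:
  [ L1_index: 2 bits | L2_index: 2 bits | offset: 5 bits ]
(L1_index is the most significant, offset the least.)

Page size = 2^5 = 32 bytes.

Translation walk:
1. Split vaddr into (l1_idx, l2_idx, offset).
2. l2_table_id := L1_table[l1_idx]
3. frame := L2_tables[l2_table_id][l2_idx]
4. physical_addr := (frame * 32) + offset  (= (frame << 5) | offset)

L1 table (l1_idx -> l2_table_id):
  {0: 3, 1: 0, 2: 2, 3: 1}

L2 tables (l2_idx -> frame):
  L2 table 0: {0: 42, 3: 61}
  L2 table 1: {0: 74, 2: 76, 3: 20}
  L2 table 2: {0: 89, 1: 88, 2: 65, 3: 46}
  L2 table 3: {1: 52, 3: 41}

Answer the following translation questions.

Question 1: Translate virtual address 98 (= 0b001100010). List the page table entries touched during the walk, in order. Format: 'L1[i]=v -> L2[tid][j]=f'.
Answer: L1[0]=3 -> L2[3][3]=41

Derivation:
vaddr = 98 = 0b001100010
Split: l1_idx=0, l2_idx=3, offset=2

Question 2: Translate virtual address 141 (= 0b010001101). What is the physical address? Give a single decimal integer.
vaddr = 141 = 0b010001101
Split: l1_idx=1, l2_idx=0, offset=13
L1[1] = 0
L2[0][0] = 42
paddr = 42 * 32 + 13 = 1357

Answer: 1357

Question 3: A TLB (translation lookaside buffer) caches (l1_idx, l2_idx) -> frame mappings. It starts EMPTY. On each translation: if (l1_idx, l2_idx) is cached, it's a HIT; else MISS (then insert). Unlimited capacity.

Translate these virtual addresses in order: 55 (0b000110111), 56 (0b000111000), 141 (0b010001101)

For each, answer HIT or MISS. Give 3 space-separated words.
Answer: MISS HIT MISS

Derivation:
vaddr=55: (0,1) not in TLB -> MISS, insert
vaddr=56: (0,1) in TLB -> HIT
vaddr=141: (1,0) not in TLB -> MISS, insert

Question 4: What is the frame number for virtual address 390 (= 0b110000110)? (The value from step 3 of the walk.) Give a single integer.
Answer: 74

Derivation:
vaddr = 390: l1_idx=3, l2_idx=0
L1[3] = 1; L2[1][0] = 74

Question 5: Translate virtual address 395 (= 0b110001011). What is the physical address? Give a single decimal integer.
vaddr = 395 = 0b110001011
Split: l1_idx=3, l2_idx=0, offset=11
L1[3] = 1
L2[1][0] = 74
paddr = 74 * 32 + 11 = 2379

Answer: 2379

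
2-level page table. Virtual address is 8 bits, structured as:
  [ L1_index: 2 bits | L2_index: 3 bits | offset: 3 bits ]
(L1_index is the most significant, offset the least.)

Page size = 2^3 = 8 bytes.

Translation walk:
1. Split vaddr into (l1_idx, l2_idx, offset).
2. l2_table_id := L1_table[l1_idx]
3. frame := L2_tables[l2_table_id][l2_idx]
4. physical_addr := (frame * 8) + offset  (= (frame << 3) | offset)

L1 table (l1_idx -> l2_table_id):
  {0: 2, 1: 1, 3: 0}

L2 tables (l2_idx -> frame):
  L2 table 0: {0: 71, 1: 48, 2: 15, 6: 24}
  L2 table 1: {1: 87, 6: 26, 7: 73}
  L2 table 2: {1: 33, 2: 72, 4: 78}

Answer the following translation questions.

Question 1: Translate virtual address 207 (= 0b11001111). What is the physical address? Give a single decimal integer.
vaddr = 207 = 0b11001111
Split: l1_idx=3, l2_idx=1, offset=7
L1[3] = 0
L2[0][1] = 48
paddr = 48 * 8 + 7 = 391

Answer: 391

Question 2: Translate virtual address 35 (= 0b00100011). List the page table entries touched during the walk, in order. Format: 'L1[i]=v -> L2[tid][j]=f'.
Answer: L1[0]=2 -> L2[2][4]=78

Derivation:
vaddr = 35 = 0b00100011
Split: l1_idx=0, l2_idx=4, offset=3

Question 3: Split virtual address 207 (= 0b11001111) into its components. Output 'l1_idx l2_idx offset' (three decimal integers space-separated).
vaddr = 207 = 0b11001111
  top 2 bits -> l1_idx = 3
  next 3 bits -> l2_idx = 1
  bottom 3 bits -> offset = 7

Answer: 3 1 7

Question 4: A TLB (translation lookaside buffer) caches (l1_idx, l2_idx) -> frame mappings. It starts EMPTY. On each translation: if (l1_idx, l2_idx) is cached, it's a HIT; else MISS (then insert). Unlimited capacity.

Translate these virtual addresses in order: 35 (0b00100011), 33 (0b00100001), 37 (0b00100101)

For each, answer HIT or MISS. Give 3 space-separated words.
Answer: MISS HIT HIT

Derivation:
vaddr=35: (0,4) not in TLB -> MISS, insert
vaddr=33: (0,4) in TLB -> HIT
vaddr=37: (0,4) in TLB -> HIT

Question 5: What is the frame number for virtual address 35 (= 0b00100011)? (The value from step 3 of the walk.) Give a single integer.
vaddr = 35: l1_idx=0, l2_idx=4
L1[0] = 2; L2[2][4] = 78

Answer: 78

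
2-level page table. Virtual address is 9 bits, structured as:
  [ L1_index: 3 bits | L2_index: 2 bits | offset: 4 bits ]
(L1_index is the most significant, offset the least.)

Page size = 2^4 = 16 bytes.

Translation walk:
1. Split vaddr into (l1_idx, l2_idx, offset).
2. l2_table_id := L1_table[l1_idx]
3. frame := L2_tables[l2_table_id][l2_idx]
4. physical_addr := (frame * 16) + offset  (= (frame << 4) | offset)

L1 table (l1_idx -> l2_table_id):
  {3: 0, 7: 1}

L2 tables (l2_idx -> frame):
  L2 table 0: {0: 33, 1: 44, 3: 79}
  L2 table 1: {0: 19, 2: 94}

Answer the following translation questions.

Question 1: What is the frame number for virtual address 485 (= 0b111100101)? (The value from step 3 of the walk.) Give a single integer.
vaddr = 485: l1_idx=7, l2_idx=2
L1[7] = 1; L2[1][2] = 94

Answer: 94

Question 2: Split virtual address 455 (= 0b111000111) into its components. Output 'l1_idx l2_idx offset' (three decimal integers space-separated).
Answer: 7 0 7

Derivation:
vaddr = 455 = 0b111000111
  top 3 bits -> l1_idx = 7
  next 2 bits -> l2_idx = 0
  bottom 4 bits -> offset = 7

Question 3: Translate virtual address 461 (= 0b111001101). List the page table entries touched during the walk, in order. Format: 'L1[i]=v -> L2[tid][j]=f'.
Answer: L1[7]=1 -> L2[1][0]=19

Derivation:
vaddr = 461 = 0b111001101
Split: l1_idx=7, l2_idx=0, offset=13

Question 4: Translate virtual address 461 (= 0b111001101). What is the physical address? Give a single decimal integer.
vaddr = 461 = 0b111001101
Split: l1_idx=7, l2_idx=0, offset=13
L1[7] = 1
L2[1][0] = 19
paddr = 19 * 16 + 13 = 317

Answer: 317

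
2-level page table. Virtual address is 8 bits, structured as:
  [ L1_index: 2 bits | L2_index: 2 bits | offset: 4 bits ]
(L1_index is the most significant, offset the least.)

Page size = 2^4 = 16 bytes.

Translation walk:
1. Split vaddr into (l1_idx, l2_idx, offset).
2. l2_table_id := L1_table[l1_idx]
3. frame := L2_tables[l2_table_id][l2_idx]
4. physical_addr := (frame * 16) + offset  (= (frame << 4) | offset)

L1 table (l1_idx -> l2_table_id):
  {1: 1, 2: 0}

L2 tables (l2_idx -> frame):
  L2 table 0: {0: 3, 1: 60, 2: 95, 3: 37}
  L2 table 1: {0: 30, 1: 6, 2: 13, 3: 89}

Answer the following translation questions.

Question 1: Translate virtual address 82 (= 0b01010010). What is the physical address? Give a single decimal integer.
vaddr = 82 = 0b01010010
Split: l1_idx=1, l2_idx=1, offset=2
L1[1] = 1
L2[1][1] = 6
paddr = 6 * 16 + 2 = 98

Answer: 98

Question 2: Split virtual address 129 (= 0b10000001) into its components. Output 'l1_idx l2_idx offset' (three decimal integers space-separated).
Answer: 2 0 1

Derivation:
vaddr = 129 = 0b10000001
  top 2 bits -> l1_idx = 2
  next 2 bits -> l2_idx = 0
  bottom 4 bits -> offset = 1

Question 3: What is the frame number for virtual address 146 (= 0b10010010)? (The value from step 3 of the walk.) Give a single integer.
Answer: 60

Derivation:
vaddr = 146: l1_idx=2, l2_idx=1
L1[2] = 0; L2[0][1] = 60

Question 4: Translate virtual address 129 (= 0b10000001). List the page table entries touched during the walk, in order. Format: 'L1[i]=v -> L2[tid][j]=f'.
Answer: L1[2]=0 -> L2[0][0]=3

Derivation:
vaddr = 129 = 0b10000001
Split: l1_idx=2, l2_idx=0, offset=1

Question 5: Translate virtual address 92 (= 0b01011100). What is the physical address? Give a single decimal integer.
vaddr = 92 = 0b01011100
Split: l1_idx=1, l2_idx=1, offset=12
L1[1] = 1
L2[1][1] = 6
paddr = 6 * 16 + 12 = 108

Answer: 108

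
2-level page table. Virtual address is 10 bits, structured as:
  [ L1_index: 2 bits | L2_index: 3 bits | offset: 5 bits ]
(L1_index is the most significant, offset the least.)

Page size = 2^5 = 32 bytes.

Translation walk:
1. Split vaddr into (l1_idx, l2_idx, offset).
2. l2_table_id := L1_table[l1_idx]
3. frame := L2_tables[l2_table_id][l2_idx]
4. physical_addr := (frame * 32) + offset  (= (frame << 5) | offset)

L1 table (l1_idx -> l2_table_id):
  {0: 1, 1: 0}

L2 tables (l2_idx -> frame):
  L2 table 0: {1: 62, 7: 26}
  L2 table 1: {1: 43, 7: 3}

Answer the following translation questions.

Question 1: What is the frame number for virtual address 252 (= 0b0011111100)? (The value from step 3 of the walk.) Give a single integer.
Answer: 3

Derivation:
vaddr = 252: l1_idx=0, l2_idx=7
L1[0] = 1; L2[1][7] = 3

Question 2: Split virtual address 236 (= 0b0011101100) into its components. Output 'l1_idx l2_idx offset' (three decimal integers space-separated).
Answer: 0 7 12

Derivation:
vaddr = 236 = 0b0011101100
  top 2 bits -> l1_idx = 0
  next 3 bits -> l2_idx = 7
  bottom 5 bits -> offset = 12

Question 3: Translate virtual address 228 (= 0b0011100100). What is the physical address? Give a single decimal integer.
Answer: 100

Derivation:
vaddr = 228 = 0b0011100100
Split: l1_idx=0, l2_idx=7, offset=4
L1[0] = 1
L2[1][7] = 3
paddr = 3 * 32 + 4 = 100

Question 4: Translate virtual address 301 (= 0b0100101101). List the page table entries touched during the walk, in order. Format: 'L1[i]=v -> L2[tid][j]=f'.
Answer: L1[1]=0 -> L2[0][1]=62

Derivation:
vaddr = 301 = 0b0100101101
Split: l1_idx=1, l2_idx=1, offset=13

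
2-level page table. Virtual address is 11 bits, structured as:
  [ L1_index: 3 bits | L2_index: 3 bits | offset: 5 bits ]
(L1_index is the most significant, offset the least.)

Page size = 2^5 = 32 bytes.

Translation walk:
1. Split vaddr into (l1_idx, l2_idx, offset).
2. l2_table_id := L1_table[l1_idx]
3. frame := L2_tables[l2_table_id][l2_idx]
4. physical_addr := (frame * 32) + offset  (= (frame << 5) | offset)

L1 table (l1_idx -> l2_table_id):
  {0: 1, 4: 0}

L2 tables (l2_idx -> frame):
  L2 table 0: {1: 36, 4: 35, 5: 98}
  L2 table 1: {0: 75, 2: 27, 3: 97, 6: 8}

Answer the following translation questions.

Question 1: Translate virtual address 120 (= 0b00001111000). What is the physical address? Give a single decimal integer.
vaddr = 120 = 0b00001111000
Split: l1_idx=0, l2_idx=3, offset=24
L1[0] = 1
L2[1][3] = 97
paddr = 97 * 32 + 24 = 3128

Answer: 3128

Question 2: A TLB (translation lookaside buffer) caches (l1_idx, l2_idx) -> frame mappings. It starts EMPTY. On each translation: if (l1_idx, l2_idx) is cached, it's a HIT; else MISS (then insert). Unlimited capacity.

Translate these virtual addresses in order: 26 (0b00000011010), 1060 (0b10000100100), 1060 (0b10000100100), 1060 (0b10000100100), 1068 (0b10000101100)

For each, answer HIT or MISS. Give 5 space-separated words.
Answer: MISS MISS HIT HIT HIT

Derivation:
vaddr=26: (0,0) not in TLB -> MISS, insert
vaddr=1060: (4,1) not in TLB -> MISS, insert
vaddr=1060: (4,1) in TLB -> HIT
vaddr=1060: (4,1) in TLB -> HIT
vaddr=1068: (4,1) in TLB -> HIT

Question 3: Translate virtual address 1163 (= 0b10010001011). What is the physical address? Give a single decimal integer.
vaddr = 1163 = 0b10010001011
Split: l1_idx=4, l2_idx=4, offset=11
L1[4] = 0
L2[0][4] = 35
paddr = 35 * 32 + 11 = 1131

Answer: 1131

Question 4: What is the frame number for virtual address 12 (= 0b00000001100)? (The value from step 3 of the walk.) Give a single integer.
Answer: 75

Derivation:
vaddr = 12: l1_idx=0, l2_idx=0
L1[0] = 1; L2[1][0] = 75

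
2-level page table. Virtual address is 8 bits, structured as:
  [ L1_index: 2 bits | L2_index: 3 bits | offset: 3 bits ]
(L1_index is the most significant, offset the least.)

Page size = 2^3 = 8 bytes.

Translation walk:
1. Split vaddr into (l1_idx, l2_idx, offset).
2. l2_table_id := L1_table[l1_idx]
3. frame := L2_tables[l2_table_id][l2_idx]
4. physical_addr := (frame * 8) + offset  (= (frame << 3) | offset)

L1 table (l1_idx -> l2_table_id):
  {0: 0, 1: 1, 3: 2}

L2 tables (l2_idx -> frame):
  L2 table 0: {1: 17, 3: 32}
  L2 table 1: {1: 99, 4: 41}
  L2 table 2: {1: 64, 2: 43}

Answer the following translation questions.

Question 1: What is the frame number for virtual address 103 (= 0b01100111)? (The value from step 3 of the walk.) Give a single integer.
Answer: 41

Derivation:
vaddr = 103: l1_idx=1, l2_idx=4
L1[1] = 1; L2[1][4] = 41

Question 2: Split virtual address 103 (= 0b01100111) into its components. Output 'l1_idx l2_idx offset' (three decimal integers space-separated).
Answer: 1 4 7

Derivation:
vaddr = 103 = 0b01100111
  top 2 bits -> l1_idx = 1
  next 3 bits -> l2_idx = 4
  bottom 3 bits -> offset = 7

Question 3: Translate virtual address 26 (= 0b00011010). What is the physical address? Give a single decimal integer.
vaddr = 26 = 0b00011010
Split: l1_idx=0, l2_idx=3, offset=2
L1[0] = 0
L2[0][3] = 32
paddr = 32 * 8 + 2 = 258

Answer: 258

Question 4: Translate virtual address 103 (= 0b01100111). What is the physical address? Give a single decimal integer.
vaddr = 103 = 0b01100111
Split: l1_idx=1, l2_idx=4, offset=7
L1[1] = 1
L2[1][4] = 41
paddr = 41 * 8 + 7 = 335

Answer: 335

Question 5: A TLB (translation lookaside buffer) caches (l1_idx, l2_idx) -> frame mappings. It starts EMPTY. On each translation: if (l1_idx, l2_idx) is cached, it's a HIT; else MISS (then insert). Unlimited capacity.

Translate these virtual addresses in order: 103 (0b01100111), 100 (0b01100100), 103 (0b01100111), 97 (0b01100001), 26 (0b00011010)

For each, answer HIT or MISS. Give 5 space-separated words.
Answer: MISS HIT HIT HIT MISS

Derivation:
vaddr=103: (1,4) not in TLB -> MISS, insert
vaddr=100: (1,4) in TLB -> HIT
vaddr=103: (1,4) in TLB -> HIT
vaddr=97: (1,4) in TLB -> HIT
vaddr=26: (0,3) not in TLB -> MISS, insert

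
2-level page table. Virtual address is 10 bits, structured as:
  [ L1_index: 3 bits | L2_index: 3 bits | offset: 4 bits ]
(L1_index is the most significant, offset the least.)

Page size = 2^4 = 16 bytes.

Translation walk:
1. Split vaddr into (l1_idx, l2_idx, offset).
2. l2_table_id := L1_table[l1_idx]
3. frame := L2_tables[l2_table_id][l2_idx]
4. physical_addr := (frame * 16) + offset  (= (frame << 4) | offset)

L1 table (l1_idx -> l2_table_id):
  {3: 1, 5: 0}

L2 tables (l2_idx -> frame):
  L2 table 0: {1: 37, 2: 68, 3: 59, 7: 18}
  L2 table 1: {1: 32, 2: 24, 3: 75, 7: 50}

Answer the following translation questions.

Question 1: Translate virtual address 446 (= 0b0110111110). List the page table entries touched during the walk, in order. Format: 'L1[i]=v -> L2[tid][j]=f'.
Answer: L1[3]=1 -> L2[1][3]=75

Derivation:
vaddr = 446 = 0b0110111110
Split: l1_idx=3, l2_idx=3, offset=14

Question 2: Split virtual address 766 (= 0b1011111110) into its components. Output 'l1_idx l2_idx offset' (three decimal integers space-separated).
Answer: 5 7 14

Derivation:
vaddr = 766 = 0b1011111110
  top 3 bits -> l1_idx = 5
  next 3 bits -> l2_idx = 7
  bottom 4 bits -> offset = 14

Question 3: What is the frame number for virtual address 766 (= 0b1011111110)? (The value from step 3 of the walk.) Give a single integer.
vaddr = 766: l1_idx=5, l2_idx=7
L1[5] = 0; L2[0][7] = 18

Answer: 18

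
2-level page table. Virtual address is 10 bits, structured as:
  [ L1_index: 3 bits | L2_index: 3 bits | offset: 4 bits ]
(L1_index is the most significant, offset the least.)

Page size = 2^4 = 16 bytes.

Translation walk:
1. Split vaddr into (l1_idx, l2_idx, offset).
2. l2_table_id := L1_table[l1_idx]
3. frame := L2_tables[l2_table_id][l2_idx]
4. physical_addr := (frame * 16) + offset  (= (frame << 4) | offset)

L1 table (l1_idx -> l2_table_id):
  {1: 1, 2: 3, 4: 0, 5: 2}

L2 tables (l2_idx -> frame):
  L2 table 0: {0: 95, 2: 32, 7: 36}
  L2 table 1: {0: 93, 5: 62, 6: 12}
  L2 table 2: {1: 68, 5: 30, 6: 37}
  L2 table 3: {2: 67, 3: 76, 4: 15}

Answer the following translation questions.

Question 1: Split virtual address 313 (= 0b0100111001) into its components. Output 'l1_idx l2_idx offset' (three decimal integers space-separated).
Answer: 2 3 9

Derivation:
vaddr = 313 = 0b0100111001
  top 3 bits -> l1_idx = 2
  next 3 bits -> l2_idx = 3
  bottom 4 bits -> offset = 9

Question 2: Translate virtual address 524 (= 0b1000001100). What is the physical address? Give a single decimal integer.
Answer: 1532

Derivation:
vaddr = 524 = 0b1000001100
Split: l1_idx=4, l2_idx=0, offset=12
L1[4] = 0
L2[0][0] = 95
paddr = 95 * 16 + 12 = 1532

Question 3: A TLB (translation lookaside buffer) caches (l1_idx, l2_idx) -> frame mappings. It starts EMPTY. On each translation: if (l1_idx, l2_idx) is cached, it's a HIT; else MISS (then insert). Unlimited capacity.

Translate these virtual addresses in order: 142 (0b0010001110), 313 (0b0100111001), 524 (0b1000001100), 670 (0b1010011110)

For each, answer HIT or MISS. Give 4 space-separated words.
vaddr=142: (1,0) not in TLB -> MISS, insert
vaddr=313: (2,3) not in TLB -> MISS, insert
vaddr=524: (4,0) not in TLB -> MISS, insert
vaddr=670: (5,1) not in TLB -> MISS, insert

Answer: MISS MISS MISS MISS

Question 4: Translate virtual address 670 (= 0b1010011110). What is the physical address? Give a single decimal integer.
vaddr = 670 = 0b1010011110
Split: l1_idx=5, l2_idx=1, offset=14
L1[5] = 2
L2[2][1] = 68
paddr = 68 * 16 + 14 = 1102

Answer: 1102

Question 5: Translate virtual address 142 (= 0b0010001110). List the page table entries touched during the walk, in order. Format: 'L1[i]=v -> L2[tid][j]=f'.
vaddr = 142 = 0b0010001110
Split: l1_idx=1, l2_idx=0, offset=14

Answer: L1[1]=1 -> L2[1][0]=93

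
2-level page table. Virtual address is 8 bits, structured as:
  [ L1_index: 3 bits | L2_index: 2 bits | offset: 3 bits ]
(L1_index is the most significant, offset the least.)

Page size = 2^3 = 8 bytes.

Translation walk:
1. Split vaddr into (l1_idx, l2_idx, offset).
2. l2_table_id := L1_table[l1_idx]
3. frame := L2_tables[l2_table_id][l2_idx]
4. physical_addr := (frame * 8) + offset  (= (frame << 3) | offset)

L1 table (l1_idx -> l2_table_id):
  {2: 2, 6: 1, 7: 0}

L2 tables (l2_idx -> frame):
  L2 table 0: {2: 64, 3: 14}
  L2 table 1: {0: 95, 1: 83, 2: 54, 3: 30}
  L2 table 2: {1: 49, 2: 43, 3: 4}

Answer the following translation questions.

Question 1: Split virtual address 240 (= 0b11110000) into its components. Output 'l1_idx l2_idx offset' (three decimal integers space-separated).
Answer: 7 2 0

Derivation:
vaddr = 240 = 0b11110000
  top 3 bits -> l1_idx = 7
  next 2 bits -> l2_idx = 2
  bottom 3 bits -> offset = 0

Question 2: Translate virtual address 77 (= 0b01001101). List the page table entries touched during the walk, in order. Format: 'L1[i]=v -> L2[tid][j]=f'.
vaddr = 77 = 0b01001101
Split: l1_idx=2, l2_idx=1, offset=5

Answer: L1[2]=2 -> L2[2][1]=49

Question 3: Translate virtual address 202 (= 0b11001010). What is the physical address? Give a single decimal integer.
vaddr = 202 = 0b11001010
Split: l1_idx=6, l2_idx=1, offset=2
L1[6] = 1
L2[1][1] = 83
paddr = 83 * 8 + 2 = 666

Answer: 666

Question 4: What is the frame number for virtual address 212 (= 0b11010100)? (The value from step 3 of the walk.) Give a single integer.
Answer: 54

Derivation:
vaddr = 212: l1_idx=6, l2_idx=2
L1[6] = 1; L2[1][2] = 54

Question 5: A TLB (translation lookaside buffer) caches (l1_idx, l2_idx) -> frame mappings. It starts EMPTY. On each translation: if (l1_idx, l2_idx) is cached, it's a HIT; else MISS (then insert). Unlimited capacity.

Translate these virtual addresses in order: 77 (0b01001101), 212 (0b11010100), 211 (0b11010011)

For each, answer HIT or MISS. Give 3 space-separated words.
Answer: MISS MISS HIT

Derivation:
vaddr=77: (2,1) not in TLB -> MISS, insert
vaddr=212: (6,2) not in TLB -> MISS, insert
vaddr=211: (6,2) in TLB -> HIT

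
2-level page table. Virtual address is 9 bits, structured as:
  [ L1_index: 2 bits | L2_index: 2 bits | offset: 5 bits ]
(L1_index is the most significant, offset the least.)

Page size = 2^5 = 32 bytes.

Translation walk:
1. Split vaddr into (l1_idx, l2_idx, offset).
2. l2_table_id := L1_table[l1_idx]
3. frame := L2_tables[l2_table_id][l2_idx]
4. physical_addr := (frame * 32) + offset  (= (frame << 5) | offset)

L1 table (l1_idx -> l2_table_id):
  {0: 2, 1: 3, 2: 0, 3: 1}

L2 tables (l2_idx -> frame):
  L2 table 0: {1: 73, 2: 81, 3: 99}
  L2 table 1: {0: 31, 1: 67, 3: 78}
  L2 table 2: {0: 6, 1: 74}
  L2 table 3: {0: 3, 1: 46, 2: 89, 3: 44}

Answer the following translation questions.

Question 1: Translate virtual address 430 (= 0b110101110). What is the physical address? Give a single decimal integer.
vaddr = 430 = 0b110101110
Split: l1_idx=3, l2_idx=1, offset=14
L1[3] = 1
L2[1][1] = 67
paddr = 67 * 32 + 14 = 2158

Answer: 2158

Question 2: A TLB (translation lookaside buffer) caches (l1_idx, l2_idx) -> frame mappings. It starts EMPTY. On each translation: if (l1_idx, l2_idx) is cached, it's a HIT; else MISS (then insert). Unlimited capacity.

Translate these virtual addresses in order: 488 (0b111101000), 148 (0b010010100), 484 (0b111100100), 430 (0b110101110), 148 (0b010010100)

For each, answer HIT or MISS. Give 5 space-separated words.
Answer: MISS MISS HIT MISS HIT

Derivation:
vaddr=488: (3,3) not in TLB -> MISS, insert
vaddr=148: (1,0) not in TLB -> MISS, insert
vaddr=484: (3,3) in TLB -> HIT
vaddr=430: (3,1) not in TLB -> MISS, insert
vaddr=148: (1,0) in TLB -> HIT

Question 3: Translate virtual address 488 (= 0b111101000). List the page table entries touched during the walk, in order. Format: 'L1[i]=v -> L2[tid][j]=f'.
Answer: L1[3]=1 -> L2[1][3]=78

Derivation:
vaddr = 488 = 0b111101000
Split: l1_idx=3, l2_idx=3, offset=8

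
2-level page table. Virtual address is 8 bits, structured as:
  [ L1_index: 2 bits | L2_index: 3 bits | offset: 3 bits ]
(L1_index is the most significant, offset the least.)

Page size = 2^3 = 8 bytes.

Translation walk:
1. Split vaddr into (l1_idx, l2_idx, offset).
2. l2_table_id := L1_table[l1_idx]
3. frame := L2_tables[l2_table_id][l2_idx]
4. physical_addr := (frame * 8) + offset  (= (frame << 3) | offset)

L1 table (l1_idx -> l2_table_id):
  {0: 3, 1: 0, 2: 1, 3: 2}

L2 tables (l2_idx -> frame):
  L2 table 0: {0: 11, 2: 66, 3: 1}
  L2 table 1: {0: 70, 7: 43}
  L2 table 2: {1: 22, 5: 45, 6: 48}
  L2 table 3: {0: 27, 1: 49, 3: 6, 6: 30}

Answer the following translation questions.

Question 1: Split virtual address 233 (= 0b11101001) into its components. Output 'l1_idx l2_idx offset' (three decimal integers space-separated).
Answer: 3 5 1

Derivation:
vaddr = 233 = 0b11101001
  top 2 bits -> l1_idx = 3
  next 3 bits -> l2_idx = 5
  bottom 3 bits -> offset = 1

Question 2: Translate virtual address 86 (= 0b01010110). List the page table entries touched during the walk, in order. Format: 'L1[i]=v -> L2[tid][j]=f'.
vaddr = 86 = 0b01010110
Split: l1_idx=1, l2_idx=2, offset=6

Answer: L1[1]=0 -> L2[0][2]=66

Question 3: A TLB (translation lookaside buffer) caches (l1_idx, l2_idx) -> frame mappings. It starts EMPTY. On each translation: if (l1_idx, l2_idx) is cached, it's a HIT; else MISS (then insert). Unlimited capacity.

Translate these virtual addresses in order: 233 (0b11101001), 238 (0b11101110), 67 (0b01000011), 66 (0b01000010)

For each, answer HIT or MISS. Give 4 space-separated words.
vaddr=233: (3,5) not in TLB -> MISS, insert
vaddr=238: (3,5) in TLB -> HIT
vaddr=67: (1,0) not in TLB -> MISS, insert
vaddr=66: (1,0) in TLB -> HIT

Answer: MISS HIT MISS HIT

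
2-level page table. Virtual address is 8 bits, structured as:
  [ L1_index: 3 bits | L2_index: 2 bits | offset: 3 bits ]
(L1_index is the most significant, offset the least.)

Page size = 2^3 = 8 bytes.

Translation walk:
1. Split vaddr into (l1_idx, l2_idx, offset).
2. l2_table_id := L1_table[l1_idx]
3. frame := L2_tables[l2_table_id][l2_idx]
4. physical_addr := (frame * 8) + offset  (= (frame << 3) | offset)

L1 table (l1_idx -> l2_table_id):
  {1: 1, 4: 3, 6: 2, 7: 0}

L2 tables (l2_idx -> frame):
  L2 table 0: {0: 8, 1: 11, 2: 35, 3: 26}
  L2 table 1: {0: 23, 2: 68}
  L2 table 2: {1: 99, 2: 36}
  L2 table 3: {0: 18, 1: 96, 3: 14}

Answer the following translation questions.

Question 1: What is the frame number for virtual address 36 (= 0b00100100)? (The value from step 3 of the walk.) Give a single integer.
vaddr = 36: l1_idx=1, l2_idx=0
L1[1] = 1; L2[1][0] = 23

Answer: 23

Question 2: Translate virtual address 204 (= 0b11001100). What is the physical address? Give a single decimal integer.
Answer: 796

Derivation:
vaddr = 204 = 0b11001100
Split: l1_idx=6, l2_idx=1, offset=4
L1[6] = 2
L2[2][1] = 99
paddr = 99 * 8 + 4 = 796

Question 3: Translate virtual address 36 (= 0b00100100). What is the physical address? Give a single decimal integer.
Answer: 188

Derivation:
vaddr = 36 = 0b00100100
Split: l1_idx=1, l2_idx=0, offset=4
L1[1] = 1
L2[1][0] = 23
paddr = 23 * 8 + 4 = 188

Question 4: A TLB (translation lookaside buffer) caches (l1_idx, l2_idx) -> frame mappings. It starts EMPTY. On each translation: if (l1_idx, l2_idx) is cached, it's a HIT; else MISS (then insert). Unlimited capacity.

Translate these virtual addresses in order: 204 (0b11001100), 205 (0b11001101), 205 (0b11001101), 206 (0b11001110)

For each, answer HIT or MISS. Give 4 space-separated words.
Answer: MISS HIT HIT HIT

Derivation:
vaddr=204: (6,1) not in TLB -> MISS, insert
vaddr=205: (6,1) in TLB -> HIT
vaddr=205: (6,1) in TLB -> HIT
vaddr=206: (6,1) in TLB -> HIT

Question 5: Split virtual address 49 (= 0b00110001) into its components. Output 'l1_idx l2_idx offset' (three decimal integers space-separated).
vaddr = 49 = 0b00110001
  top 3 bits -> l1_idx = 1
  next 2 bits -> l2_idx = 2
  bottom 3 bits -> offset = 1

Answer: 1 2 1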